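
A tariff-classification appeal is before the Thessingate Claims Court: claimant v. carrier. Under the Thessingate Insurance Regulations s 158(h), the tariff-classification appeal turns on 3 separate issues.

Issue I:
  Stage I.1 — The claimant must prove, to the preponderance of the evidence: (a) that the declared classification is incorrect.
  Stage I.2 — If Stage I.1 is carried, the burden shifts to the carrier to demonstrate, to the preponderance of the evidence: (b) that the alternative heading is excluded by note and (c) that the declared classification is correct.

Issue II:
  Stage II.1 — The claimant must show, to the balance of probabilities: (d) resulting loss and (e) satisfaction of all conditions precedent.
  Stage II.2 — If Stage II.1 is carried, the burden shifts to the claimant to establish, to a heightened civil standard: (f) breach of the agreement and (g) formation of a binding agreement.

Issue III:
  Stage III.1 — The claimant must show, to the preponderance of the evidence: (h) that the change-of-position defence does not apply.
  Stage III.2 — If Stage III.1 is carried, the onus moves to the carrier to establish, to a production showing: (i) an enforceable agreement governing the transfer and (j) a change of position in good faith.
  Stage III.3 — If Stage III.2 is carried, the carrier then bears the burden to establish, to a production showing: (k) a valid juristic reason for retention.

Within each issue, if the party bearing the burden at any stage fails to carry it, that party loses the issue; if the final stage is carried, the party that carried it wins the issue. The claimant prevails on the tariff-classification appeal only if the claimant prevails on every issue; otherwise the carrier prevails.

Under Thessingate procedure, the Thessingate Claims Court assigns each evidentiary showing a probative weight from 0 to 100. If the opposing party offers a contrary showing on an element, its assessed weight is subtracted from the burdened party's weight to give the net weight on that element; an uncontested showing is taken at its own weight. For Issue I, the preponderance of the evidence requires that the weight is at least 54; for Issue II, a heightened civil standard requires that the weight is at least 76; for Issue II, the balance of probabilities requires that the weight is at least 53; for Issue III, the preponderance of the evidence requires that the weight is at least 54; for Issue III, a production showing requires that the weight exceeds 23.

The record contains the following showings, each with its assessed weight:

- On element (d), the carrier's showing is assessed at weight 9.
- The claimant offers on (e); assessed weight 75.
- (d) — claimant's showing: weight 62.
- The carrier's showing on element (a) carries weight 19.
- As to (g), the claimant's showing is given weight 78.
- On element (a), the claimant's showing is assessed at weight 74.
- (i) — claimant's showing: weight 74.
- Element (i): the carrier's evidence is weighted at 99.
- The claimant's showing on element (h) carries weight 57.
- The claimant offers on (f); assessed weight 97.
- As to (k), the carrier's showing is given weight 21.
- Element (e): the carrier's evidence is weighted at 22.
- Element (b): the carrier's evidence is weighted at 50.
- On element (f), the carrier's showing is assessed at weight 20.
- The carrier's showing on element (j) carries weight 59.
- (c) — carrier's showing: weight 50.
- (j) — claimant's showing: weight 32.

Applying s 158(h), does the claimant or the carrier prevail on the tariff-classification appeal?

— Issue I —
Stage I.1 (claimant, the preponderance of the evidence, weight is at least 54): (a) net 74−19=55 ≥ 54 — meets.
  Stage I.1 is satisfied; the onus moves to the carrier.
Stage I.2 (carrier, the preponderance of the evidence, weight is at least 54): (b) 50 < 54 — fails; (c) 50 < 54 — fails.
  The carrier does not carry Stage I.2.
So the claimant prevails on this issue.
— Issue II —
Stage II.1 (claimant, the balance of probabilities, weight is at least 53): (d) net 62−9=53 ≥ 53 — meets; (e) net 75−22=53 ≥ 53 — meets.
  Stage II.1 carried; the burden remains with the claimant.
Stage II.2 (claimant, a heightened civil standard, weight is at least 76): (f) net 97−20=77 ≥ 76 — meets; (g) 78 ≥ 76 — meets.
  The claimant carries the last stage.
Every stage carried; the claimant prevails on this issue.
— Issue III —
Stage III.1 — burden on claimant; standard: the preponderance of the evidence (weight is at least 54).
    (h): 57 ≥ 54 [met]
  Stage III.1 is satisfied; the onus moves to the carrier.
Stage III.2 — burden on carrier; standard: a production showing (weight exceeds 23).
    (i): 99 − 74 = 25 > 23 [met]
    (j): 59 − 32 = 27 > 23 [met]
  Stage III.2 is satisfied; the carrier continues to bear the burden.
Stage III.3 — burden on carrier; standard: a production showing (weight exceeds 23).
    (k): 21 ≤ 23 [not met]
  Not every element is met, so the carrier fails to carry Stage III.3.
So the claimant prevails on this issue.
Per-issue: Issue I → claimant; Issue II → claimant; Issue III → claimant. The claimant must prevail on every issue; overall, the claimant prevails.

claimant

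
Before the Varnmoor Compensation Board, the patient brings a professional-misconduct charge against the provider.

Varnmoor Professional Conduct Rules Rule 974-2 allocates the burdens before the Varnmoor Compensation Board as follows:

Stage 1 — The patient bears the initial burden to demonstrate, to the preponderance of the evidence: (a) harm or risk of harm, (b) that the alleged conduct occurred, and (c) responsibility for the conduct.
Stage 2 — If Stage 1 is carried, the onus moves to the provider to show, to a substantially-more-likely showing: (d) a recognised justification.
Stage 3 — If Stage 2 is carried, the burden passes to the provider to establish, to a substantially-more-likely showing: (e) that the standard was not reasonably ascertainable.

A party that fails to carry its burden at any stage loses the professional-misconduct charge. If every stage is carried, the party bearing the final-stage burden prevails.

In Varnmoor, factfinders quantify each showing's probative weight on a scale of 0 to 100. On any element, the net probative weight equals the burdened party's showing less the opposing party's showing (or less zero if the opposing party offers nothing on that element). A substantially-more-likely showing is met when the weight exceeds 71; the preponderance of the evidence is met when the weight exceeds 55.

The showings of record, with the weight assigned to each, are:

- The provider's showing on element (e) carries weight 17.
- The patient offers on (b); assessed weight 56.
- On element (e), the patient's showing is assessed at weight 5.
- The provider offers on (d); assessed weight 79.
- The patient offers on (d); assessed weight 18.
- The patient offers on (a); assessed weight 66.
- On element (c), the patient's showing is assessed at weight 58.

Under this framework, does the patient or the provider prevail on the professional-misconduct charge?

patient

At Stage 1 the patient must meet the preponderance of the evidence (weight exceeds 55): on (a) the weight is 66, > 55, so (a) meets the standard; on (b) the weight is 56, > 55, so (b) meets the standard; on (c) the weight is 58, which does exceed 55, so (c) meets the standard.
  Stage 1 carried; the burden shifts to the provider.
At Stage 2 the provider must meet a substantially-more-likely showing (weight exceeds 71): on (d) the weight is 79 less the opposing 18 gives net 61, which does not exceed 71, so (d) does not meet the standard.
  Not every element is met, so the provider fails to carry Stage 2.
So the patient prevails.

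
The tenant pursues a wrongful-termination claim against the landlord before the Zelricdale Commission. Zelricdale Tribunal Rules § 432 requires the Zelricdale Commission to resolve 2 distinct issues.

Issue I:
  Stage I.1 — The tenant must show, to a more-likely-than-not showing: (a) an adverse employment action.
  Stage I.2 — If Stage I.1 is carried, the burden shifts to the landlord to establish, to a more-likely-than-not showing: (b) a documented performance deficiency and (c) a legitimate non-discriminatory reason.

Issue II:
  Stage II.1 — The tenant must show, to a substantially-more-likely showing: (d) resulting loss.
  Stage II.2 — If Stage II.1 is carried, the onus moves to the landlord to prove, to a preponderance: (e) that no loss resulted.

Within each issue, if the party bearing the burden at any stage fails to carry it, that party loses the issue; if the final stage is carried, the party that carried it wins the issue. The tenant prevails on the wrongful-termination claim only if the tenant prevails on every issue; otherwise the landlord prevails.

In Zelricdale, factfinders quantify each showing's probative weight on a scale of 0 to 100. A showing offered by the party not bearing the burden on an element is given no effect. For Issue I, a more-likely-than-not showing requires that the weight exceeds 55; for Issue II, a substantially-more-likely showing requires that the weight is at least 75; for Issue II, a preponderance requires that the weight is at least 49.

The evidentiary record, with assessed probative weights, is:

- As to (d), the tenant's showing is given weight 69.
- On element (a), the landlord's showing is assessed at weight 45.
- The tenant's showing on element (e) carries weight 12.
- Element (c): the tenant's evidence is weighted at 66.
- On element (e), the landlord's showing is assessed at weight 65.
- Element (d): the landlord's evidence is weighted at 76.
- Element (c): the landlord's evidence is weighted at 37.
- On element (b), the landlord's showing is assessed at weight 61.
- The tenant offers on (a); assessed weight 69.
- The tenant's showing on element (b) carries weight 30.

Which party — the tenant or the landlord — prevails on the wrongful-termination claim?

— Issue I —
At Stage I.1 the tenant must meet a more-likely-than-not showing (weight exceeds 55): on (a) the weight is 69 (the landlord's 45 is given no effect), > 55, so (a) meets the standard.
  Stage I.1 is satisfied; the onus moves to the landlord.
At Stage I.2 the landlord must meet a more-likely-than-not showing (weight exceeds 55): on (b) the weight is 61 (the tenant's 30 is given no effect), which does exceed 55, so (b) meets the standard; on (c) the weight is 37 (the tenant's 66 is given no effect), ≤ 55, so (c) does not meet the standard.
  Stage I.2 not carried; the landlord fails its burden.
So the tenant prevails on this issue.
— Issue II —
Stage II.1 — burden on tenant; standard: a substantially-more-likely showing (weight is at least 75).
    (d): 69 (landlord's 76 disregarded) < 75 [not met]
  The tenant does not carry Stage II.1.
So the landlord prevails on this issue.
Per-issue: Issue I → tenant; Issue II → landlord. The tenant must prevail on every issue; overall, the landlord prevails.

landlord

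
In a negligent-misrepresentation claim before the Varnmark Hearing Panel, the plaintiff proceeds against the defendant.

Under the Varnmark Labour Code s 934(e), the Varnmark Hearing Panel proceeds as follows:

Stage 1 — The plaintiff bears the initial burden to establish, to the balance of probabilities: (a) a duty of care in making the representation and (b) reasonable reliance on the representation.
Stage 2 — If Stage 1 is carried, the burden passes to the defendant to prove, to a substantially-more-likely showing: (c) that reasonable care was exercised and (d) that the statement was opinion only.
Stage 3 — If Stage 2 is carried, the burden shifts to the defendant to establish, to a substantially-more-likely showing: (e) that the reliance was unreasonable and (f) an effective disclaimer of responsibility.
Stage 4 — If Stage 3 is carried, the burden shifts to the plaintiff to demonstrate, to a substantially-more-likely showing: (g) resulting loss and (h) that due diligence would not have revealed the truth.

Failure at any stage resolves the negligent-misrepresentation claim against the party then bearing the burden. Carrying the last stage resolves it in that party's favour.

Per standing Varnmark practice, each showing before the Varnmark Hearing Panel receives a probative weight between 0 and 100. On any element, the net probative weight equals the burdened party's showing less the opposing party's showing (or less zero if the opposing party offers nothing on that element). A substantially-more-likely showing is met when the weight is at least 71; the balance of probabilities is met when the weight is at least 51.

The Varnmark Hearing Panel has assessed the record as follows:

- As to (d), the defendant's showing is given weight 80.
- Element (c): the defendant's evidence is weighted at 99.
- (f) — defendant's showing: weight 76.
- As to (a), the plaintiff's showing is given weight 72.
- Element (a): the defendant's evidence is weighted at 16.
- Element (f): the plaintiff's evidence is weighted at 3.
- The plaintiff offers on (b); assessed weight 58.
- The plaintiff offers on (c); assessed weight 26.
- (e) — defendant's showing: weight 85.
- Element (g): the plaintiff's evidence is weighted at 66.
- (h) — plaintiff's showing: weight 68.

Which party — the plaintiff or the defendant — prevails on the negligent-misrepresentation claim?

Stage 1 (plaintiff, the balance of probabilities, weight is at least 51): (a) net 72−16=56 ≥ 51 — meets; (b) 58 ≥ 51 — meets.
  All elements met. The burden passes to the defendant.
Stage 2 (defendant, a substantially-more-likely showing, weight is at least 71): (c) net 99−26=73 ≥ 71 — meets; (d) 80 ≥ 71 — meets.
  All elements met. The defendant retains the burden for Stage 3.
Stage 3 (defendant, a substantially-more-likely showing, weight is at least 71): (e) 85 ≥ 71 — meets; (f) net 76−3=73 ≥ 71 — meets.
  Stage 3 carried; the burden shifts to the plaintiff.
Stage 4 (plaintiff, a substantially-more-likely showing, weight is at least 71): (g) 66 < 71 — fails; (h) 68 < 71 — fails.
  Not every element is met, so the plaintiff fails to carry Stage 4.
So the defendant prevails.

defendant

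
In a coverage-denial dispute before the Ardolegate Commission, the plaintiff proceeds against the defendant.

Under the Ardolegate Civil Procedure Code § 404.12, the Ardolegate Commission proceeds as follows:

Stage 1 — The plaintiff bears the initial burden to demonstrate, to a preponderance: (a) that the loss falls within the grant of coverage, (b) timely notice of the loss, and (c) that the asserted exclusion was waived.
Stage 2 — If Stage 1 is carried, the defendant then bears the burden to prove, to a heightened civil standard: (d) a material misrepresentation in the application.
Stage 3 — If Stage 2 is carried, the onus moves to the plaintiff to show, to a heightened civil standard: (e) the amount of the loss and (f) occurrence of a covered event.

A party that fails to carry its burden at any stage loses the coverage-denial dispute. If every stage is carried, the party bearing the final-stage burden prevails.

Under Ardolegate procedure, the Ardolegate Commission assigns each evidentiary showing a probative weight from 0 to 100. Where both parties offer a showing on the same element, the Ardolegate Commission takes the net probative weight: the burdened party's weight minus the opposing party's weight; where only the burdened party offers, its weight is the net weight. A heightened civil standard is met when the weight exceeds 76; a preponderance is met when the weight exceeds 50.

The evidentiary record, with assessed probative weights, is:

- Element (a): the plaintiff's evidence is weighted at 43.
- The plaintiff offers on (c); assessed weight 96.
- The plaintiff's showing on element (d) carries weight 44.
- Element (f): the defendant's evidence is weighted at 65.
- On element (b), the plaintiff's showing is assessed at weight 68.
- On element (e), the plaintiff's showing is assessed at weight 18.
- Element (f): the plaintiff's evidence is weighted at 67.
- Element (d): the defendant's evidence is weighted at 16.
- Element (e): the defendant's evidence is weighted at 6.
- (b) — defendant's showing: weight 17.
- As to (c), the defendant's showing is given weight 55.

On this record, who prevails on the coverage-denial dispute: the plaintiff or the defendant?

Stage 1 — burden on plaintiff; standard: a preponderance (weight exceeds 50).
    (a): 43 ≤ 50 [not met]
    (b): 68 − 17 = 51 > 50 [met]
    (c): 96 − 55 = 41 ≤ 50 [not met]
  The plaintiff does not carry Stage 1.
So the defendant prevails.

defendant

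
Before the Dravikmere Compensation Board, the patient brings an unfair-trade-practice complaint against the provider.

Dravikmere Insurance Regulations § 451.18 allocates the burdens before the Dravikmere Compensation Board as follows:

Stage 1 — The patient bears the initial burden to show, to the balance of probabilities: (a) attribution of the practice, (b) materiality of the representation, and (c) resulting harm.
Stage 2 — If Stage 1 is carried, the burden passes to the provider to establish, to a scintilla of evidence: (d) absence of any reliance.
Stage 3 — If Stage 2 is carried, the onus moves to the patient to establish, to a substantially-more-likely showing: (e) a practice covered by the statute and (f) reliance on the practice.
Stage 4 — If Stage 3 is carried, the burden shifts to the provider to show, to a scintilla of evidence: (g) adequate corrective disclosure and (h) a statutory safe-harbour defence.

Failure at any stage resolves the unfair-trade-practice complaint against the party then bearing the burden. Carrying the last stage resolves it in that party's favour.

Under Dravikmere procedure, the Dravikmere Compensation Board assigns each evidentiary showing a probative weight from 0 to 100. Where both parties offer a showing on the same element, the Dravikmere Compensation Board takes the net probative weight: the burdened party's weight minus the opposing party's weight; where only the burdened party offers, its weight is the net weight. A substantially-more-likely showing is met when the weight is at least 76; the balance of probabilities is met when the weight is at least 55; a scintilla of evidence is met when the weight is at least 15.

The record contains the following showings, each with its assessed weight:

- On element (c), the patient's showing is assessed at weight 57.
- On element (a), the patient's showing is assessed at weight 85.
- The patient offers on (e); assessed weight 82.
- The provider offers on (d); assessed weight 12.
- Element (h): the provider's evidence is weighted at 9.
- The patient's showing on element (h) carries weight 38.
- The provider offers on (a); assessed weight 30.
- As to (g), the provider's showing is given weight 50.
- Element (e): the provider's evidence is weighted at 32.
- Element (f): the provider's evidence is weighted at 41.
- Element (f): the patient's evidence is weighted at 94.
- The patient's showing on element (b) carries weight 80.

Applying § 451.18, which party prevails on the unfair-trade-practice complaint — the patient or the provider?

At Stage 1 the patient must meet the balance of probabilities (weight is at least 55): on (a) the weight is 85 less the opposing 30 gives net 55, ≥ 55, so (a) meets the standard; on (b) the weight is 80, ≥ 55, so (b) meets the standard; on (c) the weight is 57, which does reach 55, so (c) meets the standard.
  The patient carries Stage 1; the provider now bears the burden.
At Stage 2 the provider must meet a scintilla of evidence (weight is at least 15): on (d) the weight is 12, which does not reach 15, so (d) does not meet the standard.
  Not every element is met, so the provider fails to carry Stage 2.
So the patient prevails.

patient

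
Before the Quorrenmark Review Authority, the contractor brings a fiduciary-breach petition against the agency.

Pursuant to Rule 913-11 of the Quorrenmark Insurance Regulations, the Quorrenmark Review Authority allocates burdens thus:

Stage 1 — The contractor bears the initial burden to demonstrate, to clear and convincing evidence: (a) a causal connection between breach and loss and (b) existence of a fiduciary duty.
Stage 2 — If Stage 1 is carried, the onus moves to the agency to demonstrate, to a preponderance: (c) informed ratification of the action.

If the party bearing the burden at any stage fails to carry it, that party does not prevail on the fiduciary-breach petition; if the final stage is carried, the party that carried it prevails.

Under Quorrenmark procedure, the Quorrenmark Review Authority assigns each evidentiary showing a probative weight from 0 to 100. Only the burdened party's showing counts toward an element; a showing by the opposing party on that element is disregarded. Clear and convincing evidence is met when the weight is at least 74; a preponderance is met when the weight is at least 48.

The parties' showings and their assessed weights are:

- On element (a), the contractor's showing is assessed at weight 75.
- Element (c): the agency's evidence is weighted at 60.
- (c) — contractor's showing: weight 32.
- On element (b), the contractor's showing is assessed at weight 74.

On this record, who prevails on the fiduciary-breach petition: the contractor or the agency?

At Stage 1 the contractor must meet clear and convincing evidence (weight is at least 74): on (a) the weight is 75, which does reach 74, so (a) meets the standard; on (b) the weight is 74, which does reach 74, so (b) meets the standard.
  All elements met. The burden passes to the agency.
At Stage 2 the agency must meet a preponderance (weight is at least 48): on (c) the weight is 60 (the contractor's 32 is given no effect), ≥ 48, so (c) meets the standard.
  Stage 2 carried; the final stage is satisfied.
With every stage satisfied, the agency prevails.

agency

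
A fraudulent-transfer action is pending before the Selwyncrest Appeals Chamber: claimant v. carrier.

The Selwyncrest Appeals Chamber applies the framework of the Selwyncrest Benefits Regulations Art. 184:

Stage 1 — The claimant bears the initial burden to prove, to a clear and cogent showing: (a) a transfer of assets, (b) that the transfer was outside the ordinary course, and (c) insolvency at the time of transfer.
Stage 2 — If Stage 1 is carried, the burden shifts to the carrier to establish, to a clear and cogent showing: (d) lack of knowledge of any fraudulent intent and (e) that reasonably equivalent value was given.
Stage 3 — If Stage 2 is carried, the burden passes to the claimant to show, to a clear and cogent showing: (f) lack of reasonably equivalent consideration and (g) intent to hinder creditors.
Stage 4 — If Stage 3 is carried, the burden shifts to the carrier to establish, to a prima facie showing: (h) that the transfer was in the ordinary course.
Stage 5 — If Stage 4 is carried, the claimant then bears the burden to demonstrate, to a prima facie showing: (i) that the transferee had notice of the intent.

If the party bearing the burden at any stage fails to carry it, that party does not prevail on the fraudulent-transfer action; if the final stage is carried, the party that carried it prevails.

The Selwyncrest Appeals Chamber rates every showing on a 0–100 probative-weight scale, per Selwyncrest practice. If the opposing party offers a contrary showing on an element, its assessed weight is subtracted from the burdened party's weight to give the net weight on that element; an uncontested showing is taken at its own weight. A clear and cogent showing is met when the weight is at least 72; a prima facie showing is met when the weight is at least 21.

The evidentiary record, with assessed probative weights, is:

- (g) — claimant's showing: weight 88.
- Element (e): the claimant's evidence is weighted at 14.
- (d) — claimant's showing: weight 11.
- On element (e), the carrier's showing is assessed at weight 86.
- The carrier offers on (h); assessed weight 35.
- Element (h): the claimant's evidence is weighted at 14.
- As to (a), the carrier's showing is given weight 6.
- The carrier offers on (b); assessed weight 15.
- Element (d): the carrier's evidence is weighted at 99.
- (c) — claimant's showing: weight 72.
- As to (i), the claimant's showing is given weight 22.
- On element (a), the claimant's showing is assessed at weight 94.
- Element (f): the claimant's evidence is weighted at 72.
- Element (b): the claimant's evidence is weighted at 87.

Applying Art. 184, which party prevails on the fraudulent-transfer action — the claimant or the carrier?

claimant

Stage 1 (claimant, a clear and cogent showing, weight is at least 72): (a) net 94−6=88 ≥ 72 — meets; (b) net 87−15=72 ≥ 72 — meets; (c) 72 ≥ 72 — meets.
  The claimant carries Stage 1; the carrier now bears the burden.
Stage 2 (carrier, a clear and cogent showing, weight is at least 72): (d) net 99−11=88 ≥ 72 — meets; (e) net 86−14=72 ≥ 72 — meets.
  All elements met. The burden passes to the claimant.
Stage 3 (claimant, a clear and cogent showing, weight is at least 72): (f) 72 ≥ 72 — meets; (g) 88 ≥ 72 — meets.
  Stage 3 carried; the burden shifts to the carrier.
Stage 4 (carrier, a prima facie showing, weight is at least 21): (h) net 35−14=21 ≥ 21 — meets.
  All elements met. The burden passes to the claimant.
Stage 5 (claimant, a prima facie showing, weight is at least 21): (i) 22 ≥ 21 — meets.
  The claimant carries the last stage.
Every stage carried; the claimant prevails.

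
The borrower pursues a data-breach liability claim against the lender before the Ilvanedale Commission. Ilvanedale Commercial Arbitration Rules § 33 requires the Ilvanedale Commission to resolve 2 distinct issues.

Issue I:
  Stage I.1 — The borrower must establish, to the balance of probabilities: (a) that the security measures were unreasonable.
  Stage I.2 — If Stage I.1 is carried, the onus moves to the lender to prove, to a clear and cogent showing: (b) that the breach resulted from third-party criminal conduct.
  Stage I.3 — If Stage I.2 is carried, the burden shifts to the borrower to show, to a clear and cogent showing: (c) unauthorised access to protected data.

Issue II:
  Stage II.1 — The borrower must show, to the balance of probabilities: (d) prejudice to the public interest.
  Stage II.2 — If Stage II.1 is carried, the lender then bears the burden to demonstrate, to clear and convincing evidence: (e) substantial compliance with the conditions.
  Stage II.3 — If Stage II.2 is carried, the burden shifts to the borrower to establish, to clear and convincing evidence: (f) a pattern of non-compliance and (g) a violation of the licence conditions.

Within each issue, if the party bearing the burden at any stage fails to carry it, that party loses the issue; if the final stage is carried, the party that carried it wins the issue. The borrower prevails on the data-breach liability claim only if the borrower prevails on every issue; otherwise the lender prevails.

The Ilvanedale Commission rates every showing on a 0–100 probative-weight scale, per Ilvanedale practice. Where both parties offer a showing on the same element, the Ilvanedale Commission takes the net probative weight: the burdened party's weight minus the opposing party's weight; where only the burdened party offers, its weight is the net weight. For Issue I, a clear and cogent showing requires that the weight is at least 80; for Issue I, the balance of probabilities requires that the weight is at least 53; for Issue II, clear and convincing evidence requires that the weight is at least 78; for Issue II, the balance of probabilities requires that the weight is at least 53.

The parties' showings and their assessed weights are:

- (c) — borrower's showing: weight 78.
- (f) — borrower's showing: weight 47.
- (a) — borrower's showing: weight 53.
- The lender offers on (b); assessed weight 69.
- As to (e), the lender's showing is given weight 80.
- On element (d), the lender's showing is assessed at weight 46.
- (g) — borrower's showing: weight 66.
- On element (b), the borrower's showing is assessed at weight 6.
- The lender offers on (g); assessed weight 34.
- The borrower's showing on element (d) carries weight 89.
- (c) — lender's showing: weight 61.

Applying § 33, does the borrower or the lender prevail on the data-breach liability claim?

lender

— Issue I —
Stage I.1 (borrower, the balance of probabilities, weight is at least 53): (a) 53 ≥ 53 — meets.
  The borrower carries Stage I.1; the lender now bears the burden.
Stage I.2 (lender, a clear and cogent showing, weight is at least 80): (b) net 69−6=63 < 80 — fails.
  The lender does not carry Stage I.2.
The borrower prevails on this issue.
— Issue II —
Stage II.1 (borrower, the balance of probabilities, weight is at least 53): (d) net 89−46=43 < 53 — fails.
  Not every element is met, so the borrower fails to carry Stage II.1.
The lender prevails on this issue.
Per-issue: Issue I → borrower; Issue II → lender. The borrower must prevail on every issue; overall, the lender prevails.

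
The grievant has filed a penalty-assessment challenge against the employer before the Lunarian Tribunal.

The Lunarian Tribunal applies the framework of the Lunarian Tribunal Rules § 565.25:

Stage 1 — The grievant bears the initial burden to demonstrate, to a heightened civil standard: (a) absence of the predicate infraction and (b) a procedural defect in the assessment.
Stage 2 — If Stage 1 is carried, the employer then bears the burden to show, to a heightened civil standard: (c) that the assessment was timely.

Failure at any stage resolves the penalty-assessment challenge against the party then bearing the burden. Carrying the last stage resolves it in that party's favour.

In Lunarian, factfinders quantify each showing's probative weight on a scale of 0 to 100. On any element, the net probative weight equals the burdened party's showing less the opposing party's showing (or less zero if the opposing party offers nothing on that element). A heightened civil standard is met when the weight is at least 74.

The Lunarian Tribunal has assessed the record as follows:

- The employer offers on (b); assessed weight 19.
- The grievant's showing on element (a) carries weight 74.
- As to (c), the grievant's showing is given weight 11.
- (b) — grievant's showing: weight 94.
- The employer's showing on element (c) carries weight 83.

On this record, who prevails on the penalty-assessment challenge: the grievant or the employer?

Stage 1 (grievant, a heightened civil standard, weight is at least 74): (a) 74 ≥ 74 — meets; (b) net 94−19=75 ≥ 74 — meets.
  Stage 1 is satisfied; the onus moves to the employer.
Stage 2 (employer, a heightened civil standard, weight is at least 74): (c) net 83−11=72 < 74 — fails.
  The employer does not carry Stage 2.
So the grievant prevails.

grievant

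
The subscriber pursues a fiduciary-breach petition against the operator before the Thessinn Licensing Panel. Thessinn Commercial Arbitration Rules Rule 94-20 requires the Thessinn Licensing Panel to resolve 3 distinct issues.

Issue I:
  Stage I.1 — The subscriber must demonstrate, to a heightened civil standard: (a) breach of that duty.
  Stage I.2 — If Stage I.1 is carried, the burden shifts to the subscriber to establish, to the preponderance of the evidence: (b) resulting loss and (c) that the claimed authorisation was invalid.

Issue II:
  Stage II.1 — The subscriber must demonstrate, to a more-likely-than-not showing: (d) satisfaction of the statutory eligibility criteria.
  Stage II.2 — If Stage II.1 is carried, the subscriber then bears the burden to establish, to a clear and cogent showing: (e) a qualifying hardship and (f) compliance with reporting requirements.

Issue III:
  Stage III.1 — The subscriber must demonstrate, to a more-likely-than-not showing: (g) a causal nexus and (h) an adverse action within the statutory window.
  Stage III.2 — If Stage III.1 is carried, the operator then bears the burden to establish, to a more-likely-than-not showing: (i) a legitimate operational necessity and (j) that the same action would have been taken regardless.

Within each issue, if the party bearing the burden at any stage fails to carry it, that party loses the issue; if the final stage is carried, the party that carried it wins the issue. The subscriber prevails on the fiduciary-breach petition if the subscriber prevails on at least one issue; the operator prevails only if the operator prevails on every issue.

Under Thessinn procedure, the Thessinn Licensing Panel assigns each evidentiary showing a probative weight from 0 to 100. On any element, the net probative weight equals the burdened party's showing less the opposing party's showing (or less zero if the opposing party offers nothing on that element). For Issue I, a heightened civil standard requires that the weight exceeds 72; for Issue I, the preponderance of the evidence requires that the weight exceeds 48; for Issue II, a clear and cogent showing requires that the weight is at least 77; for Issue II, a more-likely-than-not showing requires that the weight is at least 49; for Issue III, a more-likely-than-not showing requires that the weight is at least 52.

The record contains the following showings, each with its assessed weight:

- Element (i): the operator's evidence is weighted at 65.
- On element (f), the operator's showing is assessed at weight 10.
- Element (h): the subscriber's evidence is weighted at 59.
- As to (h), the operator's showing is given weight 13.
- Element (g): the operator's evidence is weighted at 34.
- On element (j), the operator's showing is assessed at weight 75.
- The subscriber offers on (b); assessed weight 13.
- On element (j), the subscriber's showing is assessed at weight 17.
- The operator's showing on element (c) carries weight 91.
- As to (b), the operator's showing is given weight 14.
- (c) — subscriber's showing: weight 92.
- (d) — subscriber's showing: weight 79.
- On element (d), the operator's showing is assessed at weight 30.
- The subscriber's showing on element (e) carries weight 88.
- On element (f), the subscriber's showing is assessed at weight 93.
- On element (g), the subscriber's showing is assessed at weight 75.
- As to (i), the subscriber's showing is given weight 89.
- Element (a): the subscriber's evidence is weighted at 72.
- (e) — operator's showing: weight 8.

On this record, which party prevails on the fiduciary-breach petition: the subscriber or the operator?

— Issue I —
At Stage I.1 the subscriber must meet a heightened civil standard (weight exceeds 72): on (a) the weight is 72, which does not exceed 72, so (a) does not meet the standard.
  The subscriber does not carry Stage I.1.
The operator prevails on this issue.
— Issue II —
At Stage II.1 the subscriber must meet a more-likely-than-not showing (weight is at least 49): on (d) the weight is 79 less the opposing 30 gives net 49, ≥ 49, so (d) meets the standard.
  Stage II.1 carried; the burden remains with the subscriber.
At Stage II.2 the subscriber must meet a clear and cogent showing (weight is at least 77): on (e) the weight is 88 less the opposing 8 gives net 80, which does reach 77, so (e) meets the standard; on (f) the weight is 93 less the opposing 10 gives net 83, which does reach 77, so (f) meets the standard.
  Stage II.2 carried; the final stage is satisfied.
With every stage satisfied, the subscriber prevails on this issue.
— Issue III —
At Stage III.1 the subscriber must meet a more-likely-than-not showing (weight is at least 52): on (g) the weight is 75 less the opposing 34 gives net 41, which does not reach 52, so (g) does not meet the standard; on (h) the weight is 59 less the opposing 13 gives net 46, < 52, so (h) does not meet the standard.
  Not every element is met, so the subscriber fails to carry Stage III.1.
The operator prevails on this issue.
Per-issue: Issue I → operator; Issue II → subscriber; Issue III → operator. The subscriber must prevail on at least one issue; overall, the subscriber prevails.

subscriber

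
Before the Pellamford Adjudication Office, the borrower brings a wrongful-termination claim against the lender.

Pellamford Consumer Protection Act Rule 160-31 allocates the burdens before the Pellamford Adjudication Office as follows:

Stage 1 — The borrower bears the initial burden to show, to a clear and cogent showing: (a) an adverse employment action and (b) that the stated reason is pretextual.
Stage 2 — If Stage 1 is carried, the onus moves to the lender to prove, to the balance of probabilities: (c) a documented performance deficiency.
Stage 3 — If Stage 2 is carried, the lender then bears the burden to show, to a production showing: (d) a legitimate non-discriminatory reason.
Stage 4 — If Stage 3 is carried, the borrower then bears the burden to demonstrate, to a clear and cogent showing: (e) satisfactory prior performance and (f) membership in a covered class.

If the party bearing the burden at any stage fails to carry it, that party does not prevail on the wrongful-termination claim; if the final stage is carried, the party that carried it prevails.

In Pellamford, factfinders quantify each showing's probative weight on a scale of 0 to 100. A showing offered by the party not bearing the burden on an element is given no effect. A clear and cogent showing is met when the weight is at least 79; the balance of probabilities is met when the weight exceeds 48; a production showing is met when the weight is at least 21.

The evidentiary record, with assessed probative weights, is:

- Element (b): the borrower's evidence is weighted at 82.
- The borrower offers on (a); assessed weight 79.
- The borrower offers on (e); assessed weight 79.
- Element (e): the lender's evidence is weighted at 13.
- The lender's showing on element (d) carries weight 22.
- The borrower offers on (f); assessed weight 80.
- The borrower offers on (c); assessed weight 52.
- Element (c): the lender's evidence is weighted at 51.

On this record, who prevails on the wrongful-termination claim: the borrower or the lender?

borrower

Stage 1 — burden on borrower; standard: a clear and cogent showing (weight is at least 79).
    (a): 79 ≥ 79 [met]
    (b): 82 ≥ 79 [met]
  The borrower carries Stage 1; the lender now bears the burden.
Stage 2 — burden on lender; standard: the balance of probabilities (weight exceeds 48).
    (c): 51 (borrower's 52 disregarded) > 48 [met]
  Stage 2 is satisfied; the lender continues to bear the burden.
Stage 3 — burden on lender; standard: a production showing (weight is at least 21).
    (d): 22 ≥ 21 [met]
  Stage 3 carried; the burden shifts to the borrower.
Stage 4 — burden on borrower; standard: a clear and cogent showing (weight is at least 79).
    (e): 79 (lender's 13 disregarded) ≥ 79 [met]
    (f): 80 ≥ 79 [met]
  Stage 4 carried; the final stage is satisfied.
Every stage carried; the borrower prevails.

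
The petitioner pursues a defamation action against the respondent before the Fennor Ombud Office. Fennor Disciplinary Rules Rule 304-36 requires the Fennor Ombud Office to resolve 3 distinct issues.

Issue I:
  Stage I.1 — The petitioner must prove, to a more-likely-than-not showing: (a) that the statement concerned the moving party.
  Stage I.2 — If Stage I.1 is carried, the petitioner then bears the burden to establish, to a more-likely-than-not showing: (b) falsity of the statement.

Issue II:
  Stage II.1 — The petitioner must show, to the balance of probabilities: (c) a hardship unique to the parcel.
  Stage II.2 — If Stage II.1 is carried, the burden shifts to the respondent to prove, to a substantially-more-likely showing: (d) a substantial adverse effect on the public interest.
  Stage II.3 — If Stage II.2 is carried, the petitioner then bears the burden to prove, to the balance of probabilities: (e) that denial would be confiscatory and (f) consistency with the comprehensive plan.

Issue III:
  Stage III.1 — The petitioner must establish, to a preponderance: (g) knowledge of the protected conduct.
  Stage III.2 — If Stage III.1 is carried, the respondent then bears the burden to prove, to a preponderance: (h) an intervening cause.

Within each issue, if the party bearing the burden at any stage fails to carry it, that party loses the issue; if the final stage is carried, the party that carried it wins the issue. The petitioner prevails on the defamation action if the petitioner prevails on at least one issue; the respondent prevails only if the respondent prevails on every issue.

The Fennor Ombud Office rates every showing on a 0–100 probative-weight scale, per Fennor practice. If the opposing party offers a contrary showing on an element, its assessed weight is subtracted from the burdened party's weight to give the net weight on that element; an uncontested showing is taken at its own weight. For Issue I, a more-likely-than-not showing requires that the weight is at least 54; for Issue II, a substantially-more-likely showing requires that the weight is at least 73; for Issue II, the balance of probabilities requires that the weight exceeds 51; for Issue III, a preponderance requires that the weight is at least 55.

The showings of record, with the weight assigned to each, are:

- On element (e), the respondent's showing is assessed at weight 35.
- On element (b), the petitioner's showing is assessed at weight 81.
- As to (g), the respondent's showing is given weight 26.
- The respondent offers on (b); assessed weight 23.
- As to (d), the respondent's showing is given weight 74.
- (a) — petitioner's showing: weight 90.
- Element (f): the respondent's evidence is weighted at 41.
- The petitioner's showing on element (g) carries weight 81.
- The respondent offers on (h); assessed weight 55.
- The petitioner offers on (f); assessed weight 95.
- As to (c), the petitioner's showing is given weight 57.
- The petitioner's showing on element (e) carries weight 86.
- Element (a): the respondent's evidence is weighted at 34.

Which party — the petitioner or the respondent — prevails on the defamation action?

petitioner

— Issue I —
At Stage I.1 the petitioner must meet a more-likely-than-not showing (weight is at least 54): on (a) the weight is 90 less the opposing 34 gives net 56, which does reach 54, so (a) meets the standard.
  Stage I.1 is satisfied; the petitioner continues to bear the burden.
At Stage I.2 the petitioner must meet a more-likely-than-not showing (weight is at least 54): on (b) the weight is 81 less the opposing 23 gives net 58, ≥ 54, so (b) meets the standard.
  The petitioner carries the last stage.
With every stage satisfied, the petitioner prevails on this issue.
— Issue II —
Stage II.1 — burden on petitioner; standard: the balance of probabilities (weight exceeds 51).
    (c): 57 > 51 [met]
  Stage II.1 is satisfied; the onus moves to the respondent.
Stage II.2 — burden on respondent; standard: a substantially-more-likely showing (weight is at least 73).
    (d): 74 ≥ 73 [met]
  Stage II.2 is satisfied; the onus moves to the petitioner.
Stage II.3 — burden on petitioner; standard: the balance of probabilities (weight exceeds 51).
    (e): 86 − 35 = 51 ≤ 51 [not met]
    (f): 95 − 41 = 54 > 51 [met]
  Stage II.3 not carried; the petitioner fails its burden.
So the respondent prevails on this issue.
— Issue III —
At Stage III.1 the petitioner must meet a preponderance (weight is at least 55): on (g) the weight is 81 less the opposing 26 gives net 55, ≥ 55, so (g) meets the standard.
  Stage III.1 is satisfied; the onus moves to the respondent.
At Stage III.2 the respondent must meet a preponderance (weight is at least 55): on (h) the weight is 55, which does reach 55, so (h) meets the standard.
  All elements met at the final stage.
All stages carried — the respondent prevails on this issue.
Per-issue: Issue I → petitioner; Issue II → respondent; Issue III → respondent. The petitioner must prevail on at least one issue; overall, the petitioner prevails.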